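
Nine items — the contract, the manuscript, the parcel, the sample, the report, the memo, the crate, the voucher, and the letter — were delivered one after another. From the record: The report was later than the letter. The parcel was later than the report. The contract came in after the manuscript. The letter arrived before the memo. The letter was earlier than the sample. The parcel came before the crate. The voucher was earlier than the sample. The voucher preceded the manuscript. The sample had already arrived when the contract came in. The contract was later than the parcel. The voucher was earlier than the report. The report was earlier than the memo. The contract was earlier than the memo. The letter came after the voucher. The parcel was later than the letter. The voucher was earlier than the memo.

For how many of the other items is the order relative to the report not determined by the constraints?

Forced before the report: the letter and the voucher; forced after the report: the contract, the crate, the memo, and the parcel.
That leaves the manuscript and the sample with no forced order relative to the report — 2.

2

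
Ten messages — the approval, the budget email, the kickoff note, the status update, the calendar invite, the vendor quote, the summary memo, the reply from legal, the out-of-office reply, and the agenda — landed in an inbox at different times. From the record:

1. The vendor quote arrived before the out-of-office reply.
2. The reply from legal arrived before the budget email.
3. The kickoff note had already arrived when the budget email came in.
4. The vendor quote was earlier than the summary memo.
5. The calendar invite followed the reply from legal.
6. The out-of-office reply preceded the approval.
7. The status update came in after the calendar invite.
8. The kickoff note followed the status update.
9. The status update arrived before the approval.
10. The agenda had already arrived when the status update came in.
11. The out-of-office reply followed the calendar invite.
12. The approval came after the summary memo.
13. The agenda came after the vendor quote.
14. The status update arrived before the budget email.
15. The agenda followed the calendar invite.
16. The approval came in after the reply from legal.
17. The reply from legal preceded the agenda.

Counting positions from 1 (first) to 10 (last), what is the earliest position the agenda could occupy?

4

The calendar invite, the reply from legal, and the vendor quote must all come before the agenda — 3 forced predecessors.
Nothing else is forced ahead of the agenda, so its earliest slot is position 3 + 1 = 4.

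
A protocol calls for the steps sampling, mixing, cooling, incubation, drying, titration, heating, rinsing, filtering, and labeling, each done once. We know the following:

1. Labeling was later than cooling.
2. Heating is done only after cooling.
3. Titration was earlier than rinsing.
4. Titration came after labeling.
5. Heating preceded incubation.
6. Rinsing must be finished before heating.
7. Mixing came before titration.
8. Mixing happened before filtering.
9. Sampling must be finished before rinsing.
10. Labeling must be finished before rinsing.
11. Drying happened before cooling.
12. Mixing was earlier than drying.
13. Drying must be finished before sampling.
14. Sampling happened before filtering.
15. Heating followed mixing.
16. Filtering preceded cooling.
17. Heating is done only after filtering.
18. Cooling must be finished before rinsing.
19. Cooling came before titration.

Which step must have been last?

incubation

Every other step has a chain of constraints placing it before incubation, so incubation is last.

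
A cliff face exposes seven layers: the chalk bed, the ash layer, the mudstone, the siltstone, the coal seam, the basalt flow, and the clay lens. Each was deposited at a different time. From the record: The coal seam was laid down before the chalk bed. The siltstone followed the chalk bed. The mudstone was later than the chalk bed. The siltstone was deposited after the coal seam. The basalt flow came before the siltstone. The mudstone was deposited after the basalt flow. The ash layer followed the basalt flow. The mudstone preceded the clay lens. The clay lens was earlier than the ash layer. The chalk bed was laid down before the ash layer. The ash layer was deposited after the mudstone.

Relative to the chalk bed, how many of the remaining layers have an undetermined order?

1

Forced before the chalk bed: the coal seam; forced after the chalk bed: the ash layer, the clay lens, the mudstone, and the siltstone.
That leaves the basalt flow with no forced order relative to the chalk bed — 1.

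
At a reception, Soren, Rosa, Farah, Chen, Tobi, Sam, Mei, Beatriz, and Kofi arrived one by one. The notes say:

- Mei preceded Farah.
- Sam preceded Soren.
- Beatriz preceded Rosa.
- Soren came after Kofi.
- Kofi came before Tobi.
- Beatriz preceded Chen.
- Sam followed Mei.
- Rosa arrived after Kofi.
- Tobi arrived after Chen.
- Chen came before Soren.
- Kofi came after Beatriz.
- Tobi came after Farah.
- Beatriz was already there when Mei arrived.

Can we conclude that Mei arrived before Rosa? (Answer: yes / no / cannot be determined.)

cannot be determined

No chain of stated constraints runs from Mei to Rosa, and none runs from Rosa to Mei either.
So the relative order of Mei and Rosa is not fixed by the given facts.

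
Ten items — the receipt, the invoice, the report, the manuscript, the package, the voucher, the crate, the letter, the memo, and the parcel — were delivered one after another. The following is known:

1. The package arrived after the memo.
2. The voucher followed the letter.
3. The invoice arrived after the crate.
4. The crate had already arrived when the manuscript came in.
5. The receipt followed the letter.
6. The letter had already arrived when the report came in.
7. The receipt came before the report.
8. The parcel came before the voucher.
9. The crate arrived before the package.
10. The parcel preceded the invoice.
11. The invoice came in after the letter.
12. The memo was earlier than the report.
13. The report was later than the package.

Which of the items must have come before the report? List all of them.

Directly stated before the report: the letter, the memo, the package, and the receipt.
The crate reaches the report via the crate → the package → the report.
No chain forces the parcel (or any of the others) ahead of the report.

the crate, the letter, the memo, the package, the receipt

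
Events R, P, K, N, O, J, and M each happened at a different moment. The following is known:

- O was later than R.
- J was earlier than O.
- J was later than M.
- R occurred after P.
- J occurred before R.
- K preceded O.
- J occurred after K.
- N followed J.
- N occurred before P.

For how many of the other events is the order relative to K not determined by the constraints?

1

Forced after K: J, N, O, P, and R.
That leaves M with no forced order relative to K — 1.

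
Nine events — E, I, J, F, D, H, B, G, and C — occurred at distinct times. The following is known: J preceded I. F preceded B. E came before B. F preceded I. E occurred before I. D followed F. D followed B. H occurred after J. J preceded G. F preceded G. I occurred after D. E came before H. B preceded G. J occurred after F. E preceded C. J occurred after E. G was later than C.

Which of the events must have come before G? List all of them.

B, C, E, F, J

Directly stated before G: B, C, F, and J.
E reaches G via E → J → G.
No chain forces D (or any of the others) ahead of G.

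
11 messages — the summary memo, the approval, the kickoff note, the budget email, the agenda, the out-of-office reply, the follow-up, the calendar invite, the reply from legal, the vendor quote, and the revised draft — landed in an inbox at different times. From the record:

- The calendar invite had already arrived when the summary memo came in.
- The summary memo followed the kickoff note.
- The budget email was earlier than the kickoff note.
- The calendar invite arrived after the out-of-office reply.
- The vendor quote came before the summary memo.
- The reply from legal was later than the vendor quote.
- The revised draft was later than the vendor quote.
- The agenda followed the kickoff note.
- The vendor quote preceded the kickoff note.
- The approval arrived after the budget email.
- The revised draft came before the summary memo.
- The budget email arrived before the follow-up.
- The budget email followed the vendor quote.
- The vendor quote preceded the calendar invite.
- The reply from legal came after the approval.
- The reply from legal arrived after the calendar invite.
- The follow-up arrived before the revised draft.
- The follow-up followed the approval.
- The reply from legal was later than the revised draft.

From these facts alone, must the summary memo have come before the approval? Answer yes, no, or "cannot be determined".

Tracing the constraints gives the approval → the follow-up → the revised draft → the summary memo, so the approval must come before the summary memo.
That means the summary memo cannot be before the approval.

no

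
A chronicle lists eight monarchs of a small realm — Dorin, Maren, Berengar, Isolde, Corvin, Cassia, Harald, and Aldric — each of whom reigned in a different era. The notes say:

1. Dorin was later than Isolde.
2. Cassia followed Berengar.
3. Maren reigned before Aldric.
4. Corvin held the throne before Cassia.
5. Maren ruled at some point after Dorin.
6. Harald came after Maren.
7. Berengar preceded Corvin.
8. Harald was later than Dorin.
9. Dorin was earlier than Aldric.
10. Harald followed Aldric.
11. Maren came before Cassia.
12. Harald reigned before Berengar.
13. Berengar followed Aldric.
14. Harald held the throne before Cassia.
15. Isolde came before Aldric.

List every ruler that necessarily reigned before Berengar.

Directly stated before Berengar: Aldric and Harald.
Dorin reaches Berengar via Dorin → Harald → Berengar.
Isolde reaches Berengar via Isolde → Aldric → Berengar.
Maren reaches Berengar via Maren → Aldric → Berengar.
No chain forces Cassia (or any of the others) ahead of Berengar.

Aldric, Dorin, Harald, Isolde, Maren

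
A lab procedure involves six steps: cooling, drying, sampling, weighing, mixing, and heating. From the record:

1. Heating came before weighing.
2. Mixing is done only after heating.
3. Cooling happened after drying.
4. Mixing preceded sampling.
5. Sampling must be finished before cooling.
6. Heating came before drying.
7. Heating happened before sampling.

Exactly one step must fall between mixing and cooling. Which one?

sampling

Tracing the constraints gives mixing → sampling → cooling, so sampling sits after mixing and before cooling.
No other step is forced both after mixing and before cooling.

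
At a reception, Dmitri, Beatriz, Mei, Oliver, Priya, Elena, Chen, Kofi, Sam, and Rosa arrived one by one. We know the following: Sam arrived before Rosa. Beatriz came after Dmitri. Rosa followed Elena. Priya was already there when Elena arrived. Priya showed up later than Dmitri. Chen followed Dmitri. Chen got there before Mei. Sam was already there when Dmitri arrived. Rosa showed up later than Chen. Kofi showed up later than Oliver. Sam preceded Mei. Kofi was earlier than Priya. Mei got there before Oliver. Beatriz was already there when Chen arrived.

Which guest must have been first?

Sam

Sam has a chain of constraints placing them before every other guest, so Sam must be first.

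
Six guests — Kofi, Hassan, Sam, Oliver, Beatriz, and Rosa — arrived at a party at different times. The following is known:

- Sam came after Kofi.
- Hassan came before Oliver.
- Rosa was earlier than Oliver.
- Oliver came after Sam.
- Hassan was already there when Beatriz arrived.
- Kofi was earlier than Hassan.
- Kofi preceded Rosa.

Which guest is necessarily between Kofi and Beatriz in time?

Hassan

Tracing the constraints gives Kofi → Hassan → Beatriz, so Hassan sits after Kofi and before Beatriz.
No other guest is forced both after Kofi and before Beatriz.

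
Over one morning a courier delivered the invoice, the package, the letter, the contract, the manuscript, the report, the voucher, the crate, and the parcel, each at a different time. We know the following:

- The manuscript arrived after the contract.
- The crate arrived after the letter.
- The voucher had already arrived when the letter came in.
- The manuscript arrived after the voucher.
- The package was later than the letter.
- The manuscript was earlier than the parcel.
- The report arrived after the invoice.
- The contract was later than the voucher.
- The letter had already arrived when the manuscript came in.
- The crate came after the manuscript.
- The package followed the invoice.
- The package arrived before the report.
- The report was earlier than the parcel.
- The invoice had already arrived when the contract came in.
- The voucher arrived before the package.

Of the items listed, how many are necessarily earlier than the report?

Directly stated before the report: the invoice and the package.
The letter reaches the report via the letter → the package → the report.
The voucher reaches the report via the voucher → the package → the report.
No chain forces the crate (or any of the others) ahead of the report.
That's the invoice, the letter, the package, and the voucher — 4 in all.

4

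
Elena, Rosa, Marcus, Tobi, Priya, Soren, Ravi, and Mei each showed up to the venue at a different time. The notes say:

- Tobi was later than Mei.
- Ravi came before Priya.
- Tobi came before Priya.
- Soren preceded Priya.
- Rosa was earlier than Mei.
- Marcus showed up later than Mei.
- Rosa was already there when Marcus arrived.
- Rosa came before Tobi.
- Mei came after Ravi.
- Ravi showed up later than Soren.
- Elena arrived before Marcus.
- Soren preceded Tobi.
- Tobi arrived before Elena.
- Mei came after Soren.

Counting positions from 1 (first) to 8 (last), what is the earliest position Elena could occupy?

6

Mei, Ravi, Rosa, Soren, and Tobi must all come before Elena — 5 forced predecessors.
Nothing else is forced ahead of Elena, so their earliest slot is position 5 + 1 = 6.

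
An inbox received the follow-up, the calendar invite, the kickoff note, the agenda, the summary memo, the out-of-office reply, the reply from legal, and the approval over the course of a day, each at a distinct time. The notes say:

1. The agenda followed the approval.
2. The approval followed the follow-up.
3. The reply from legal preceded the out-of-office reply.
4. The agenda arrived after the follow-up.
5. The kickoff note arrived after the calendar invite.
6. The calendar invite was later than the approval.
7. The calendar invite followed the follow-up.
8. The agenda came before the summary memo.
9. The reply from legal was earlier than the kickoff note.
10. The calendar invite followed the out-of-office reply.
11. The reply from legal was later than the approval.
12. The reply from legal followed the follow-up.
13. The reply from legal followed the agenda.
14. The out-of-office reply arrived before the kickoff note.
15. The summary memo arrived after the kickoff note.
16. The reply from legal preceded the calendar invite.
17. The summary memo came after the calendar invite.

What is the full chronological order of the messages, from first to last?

The constraints fix every adjacent pair, so only one ordering works:
the follow-up → the approval → the agenda → the reply from legal → the out-of-office reply → the calendar invite → the kickoff note → the summary memo.

the follow-up, the approval, the agenda, the reply from legal, the out-of-office reply, the calendar invite, the kickoff note, the summary memo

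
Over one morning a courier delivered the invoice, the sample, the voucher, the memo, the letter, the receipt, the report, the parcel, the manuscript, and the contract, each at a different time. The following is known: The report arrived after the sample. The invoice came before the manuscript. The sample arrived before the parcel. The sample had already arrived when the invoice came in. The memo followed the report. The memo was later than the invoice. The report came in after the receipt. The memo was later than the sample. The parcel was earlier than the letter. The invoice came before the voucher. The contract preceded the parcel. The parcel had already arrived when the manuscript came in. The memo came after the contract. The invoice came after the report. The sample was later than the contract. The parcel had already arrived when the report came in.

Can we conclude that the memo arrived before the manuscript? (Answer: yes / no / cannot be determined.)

cannot be determined

No chain of stated constraints runs from the memo to the manuscript, and none runs from the manuscript to the memo either.
So the relative order of the memo and the manuscript is not fixed by the given facts.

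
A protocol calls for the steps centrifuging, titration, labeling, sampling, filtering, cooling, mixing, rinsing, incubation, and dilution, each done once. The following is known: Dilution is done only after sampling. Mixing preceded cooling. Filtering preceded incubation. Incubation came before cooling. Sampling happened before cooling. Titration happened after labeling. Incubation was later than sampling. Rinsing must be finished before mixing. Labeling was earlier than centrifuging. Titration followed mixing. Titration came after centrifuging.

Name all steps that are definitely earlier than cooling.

Directly stated before cooling: incubation, mixing, and sampling.
Filtering reaches cooling via filtering → incubation → cooling.
Rinsing reaches cooling via rinsing → mixing → cooling.
No chain forces dilution (or any of the others) ahead of cooling.

filtering, incubation, mixing, rinsing, sampling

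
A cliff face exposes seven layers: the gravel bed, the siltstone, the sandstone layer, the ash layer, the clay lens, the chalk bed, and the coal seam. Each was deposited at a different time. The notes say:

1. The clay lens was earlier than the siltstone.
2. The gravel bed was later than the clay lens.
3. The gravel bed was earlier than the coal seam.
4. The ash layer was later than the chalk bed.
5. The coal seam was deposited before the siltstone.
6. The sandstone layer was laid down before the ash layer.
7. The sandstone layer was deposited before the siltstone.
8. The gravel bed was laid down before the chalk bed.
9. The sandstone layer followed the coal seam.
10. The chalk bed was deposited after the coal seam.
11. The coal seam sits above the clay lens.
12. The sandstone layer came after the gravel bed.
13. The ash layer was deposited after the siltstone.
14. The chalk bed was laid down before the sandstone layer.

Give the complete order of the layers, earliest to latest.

the clay lens, the gravel bed, the coal seam, the chalk bed, the sandstone layer, the siltstone, the ash layer

The constraints fix every adjacent pair, so only one ordering works:
the clay lens → the gravel bed → the coal seam → the chalk bed → the sandstone layer → the siltstone → the ash layer.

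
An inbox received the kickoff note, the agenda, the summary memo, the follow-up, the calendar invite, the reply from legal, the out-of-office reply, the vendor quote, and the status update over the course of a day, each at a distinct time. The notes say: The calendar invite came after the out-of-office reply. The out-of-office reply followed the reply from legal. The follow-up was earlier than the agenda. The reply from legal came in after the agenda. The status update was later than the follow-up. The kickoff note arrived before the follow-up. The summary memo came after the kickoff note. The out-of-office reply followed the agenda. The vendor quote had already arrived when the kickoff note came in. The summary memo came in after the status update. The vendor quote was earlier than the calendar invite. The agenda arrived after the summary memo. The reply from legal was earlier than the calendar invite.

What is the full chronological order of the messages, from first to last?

The constraints fix every adjacent pair, so only one ordering works:
the vendor quote → the kickoff note → the follow-up → the status update → the summary memo → the agenda → the reply from legal → the out-of-office reply → the calendar invite.

the vendor quote, the kickoff note, the follow-up, the status update, the summary memo, the agenda, the reply from legal, the out-of-office reply, the calendar invite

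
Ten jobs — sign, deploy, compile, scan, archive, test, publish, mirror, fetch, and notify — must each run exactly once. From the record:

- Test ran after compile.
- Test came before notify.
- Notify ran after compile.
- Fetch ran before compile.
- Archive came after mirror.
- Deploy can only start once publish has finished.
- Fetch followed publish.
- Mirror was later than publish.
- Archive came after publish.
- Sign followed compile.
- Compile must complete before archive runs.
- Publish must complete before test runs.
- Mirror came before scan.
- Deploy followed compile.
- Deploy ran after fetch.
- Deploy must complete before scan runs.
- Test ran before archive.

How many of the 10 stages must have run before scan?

5

Directly stated before scan: deploy and mirror.
Compile reaches scan via compile → deploy → scan.
Fetch reaches scan via fetch → deploy → scan.
Publish reaches scan via publish → deploy → scan.
No chain forces notify (or any of the others) ahead of scan.
That's compile, deploy, fetch, mirror, and publish — 5 in all.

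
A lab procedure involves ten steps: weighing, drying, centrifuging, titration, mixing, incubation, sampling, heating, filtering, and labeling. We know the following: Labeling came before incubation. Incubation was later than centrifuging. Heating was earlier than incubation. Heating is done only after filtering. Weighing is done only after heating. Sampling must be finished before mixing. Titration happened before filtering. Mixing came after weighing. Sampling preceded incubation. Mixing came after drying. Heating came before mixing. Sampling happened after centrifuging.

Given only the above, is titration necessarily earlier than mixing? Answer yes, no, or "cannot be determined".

Chain the constraints: titration → filtering → heating → mixing. Each link is directly stated, so titration comes before mixing.

yes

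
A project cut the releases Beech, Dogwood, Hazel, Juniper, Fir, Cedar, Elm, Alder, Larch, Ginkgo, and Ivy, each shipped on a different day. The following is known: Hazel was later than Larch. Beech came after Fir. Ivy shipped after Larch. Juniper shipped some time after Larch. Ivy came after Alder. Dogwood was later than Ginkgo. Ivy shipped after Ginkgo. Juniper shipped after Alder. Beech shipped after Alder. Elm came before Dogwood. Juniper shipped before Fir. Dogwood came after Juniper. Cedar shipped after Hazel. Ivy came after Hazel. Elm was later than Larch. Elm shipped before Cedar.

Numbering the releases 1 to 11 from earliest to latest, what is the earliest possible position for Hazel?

Larch must come before Hazel — 1 forced predecessor.
Nothing else is forced ahead of Hazel, so its earliest slot is position 1 + 1 = 2.

2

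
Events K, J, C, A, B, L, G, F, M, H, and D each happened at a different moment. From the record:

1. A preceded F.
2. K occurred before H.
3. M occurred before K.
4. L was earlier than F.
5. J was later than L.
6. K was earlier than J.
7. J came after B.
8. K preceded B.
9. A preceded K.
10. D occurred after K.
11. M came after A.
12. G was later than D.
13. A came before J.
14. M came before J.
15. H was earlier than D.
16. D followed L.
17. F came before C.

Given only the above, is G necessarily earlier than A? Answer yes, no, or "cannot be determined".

Tracing the constraints gives A → K → D → G, so A must come before G.
That means G cannot be before A.

no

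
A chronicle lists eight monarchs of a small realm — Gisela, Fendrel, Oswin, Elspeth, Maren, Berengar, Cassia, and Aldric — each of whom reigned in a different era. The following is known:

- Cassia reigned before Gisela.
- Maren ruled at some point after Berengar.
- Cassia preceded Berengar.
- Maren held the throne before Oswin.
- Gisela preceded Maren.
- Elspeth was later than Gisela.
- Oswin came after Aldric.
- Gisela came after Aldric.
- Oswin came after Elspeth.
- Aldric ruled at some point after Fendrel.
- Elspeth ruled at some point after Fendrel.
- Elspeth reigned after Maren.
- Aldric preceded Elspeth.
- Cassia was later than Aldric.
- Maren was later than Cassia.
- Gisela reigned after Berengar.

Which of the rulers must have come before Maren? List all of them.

Directly stated before Maren: Berengar, Cassia, and Gisela.
Aldric reaches Maren via Aldric → Cassia → Maren.
Fendrel reaches Maren via Fendrel → Aldric → Cassia → Maren.
No chain forces Oswin (or any of the others) ahead of Maren.

Aldric, Berengar, Cassia, Fendrel, Gisela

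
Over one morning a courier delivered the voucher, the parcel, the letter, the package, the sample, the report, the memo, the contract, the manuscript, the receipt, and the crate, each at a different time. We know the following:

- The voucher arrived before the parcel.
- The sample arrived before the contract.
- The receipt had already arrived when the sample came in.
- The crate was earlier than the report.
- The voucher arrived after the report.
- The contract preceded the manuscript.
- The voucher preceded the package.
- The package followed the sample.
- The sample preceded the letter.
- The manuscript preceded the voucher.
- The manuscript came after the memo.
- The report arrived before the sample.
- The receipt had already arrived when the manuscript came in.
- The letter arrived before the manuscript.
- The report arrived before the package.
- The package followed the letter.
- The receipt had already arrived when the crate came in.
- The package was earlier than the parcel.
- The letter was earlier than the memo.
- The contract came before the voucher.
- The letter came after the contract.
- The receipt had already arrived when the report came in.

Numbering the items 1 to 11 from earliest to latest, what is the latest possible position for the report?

The report must come before the contract, the letter, the manuscript, the memo, the package, the parcel, the sample, and the voucher — 8 items forced after it.
Everything else can be placed before the report in some valid order, so the report can sit as late as position 11 − 8 = 3.

3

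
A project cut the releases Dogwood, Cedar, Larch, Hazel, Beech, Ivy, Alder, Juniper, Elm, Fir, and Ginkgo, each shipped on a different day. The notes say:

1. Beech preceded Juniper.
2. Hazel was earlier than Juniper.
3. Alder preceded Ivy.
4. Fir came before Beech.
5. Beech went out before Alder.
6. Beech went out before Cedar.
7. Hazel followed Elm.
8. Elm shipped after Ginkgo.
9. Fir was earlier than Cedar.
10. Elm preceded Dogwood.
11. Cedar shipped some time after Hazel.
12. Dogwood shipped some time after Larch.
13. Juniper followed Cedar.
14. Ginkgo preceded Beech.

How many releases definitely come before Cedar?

5

Directly stated before Cedar: Beech, Fir, and Hazel.
Elm reaches Cedar via Elm → Hazel → Cedar.
Ginkgo reaches Cedar via Ginkgo → Beech → Cedar.
No chain forces Ivy (or any of the others) ahead of Cedar.
That's Beech, Elm, Fir, Ginkgo, and Hazel — 5 in all.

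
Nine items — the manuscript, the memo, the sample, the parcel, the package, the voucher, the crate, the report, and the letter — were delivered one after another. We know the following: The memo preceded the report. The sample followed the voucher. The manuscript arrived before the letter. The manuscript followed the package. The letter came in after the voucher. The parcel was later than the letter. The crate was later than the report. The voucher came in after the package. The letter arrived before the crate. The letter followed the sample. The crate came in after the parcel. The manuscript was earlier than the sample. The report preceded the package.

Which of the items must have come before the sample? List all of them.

the manuscript, the memo, the package, the report, the voucher

Directly stated before the sample: the manuscript and the voucher.
The memo reaches the sample via the memo → the report → the package → the voucher → the sample.
The package reaches the sample via the package → the voucher → the sample.
The report reaches the sample via the report → the package → the voucher → the sample.
No chain forces the letter (or any of the others) ahead of the sample.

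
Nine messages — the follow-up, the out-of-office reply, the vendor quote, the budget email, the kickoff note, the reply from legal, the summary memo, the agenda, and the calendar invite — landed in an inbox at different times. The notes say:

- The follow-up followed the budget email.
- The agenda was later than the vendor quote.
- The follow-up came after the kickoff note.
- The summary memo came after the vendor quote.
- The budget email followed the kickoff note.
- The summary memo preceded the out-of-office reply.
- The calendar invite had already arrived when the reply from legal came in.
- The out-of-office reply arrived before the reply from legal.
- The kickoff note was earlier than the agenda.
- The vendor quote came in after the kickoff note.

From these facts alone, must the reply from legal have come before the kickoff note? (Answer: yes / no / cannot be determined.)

Tracing the constraints gives the kickoff note → the vendor quote → the summary memo → the out-of-office reply → the reply from legal, so the kickoff note must come before the reply from legal.
That means the reply from legal cannot be before the kickoff note.

no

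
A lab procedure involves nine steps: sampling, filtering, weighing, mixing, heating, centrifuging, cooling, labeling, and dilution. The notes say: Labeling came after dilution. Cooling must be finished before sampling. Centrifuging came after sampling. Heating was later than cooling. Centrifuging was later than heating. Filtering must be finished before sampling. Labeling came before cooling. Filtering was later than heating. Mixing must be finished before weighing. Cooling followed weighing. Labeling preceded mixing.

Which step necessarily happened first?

Dilution has a chain of constraints placing it before every other step, so dilution must be first.

dilution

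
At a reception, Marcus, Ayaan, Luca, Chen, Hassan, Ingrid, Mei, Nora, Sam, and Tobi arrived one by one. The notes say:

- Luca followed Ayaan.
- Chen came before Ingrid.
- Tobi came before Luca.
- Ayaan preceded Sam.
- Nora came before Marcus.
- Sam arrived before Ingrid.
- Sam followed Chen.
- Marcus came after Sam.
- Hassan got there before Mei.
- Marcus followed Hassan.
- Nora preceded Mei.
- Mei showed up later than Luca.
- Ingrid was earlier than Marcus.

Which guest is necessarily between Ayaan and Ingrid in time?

Sam

Tracing the constraints gives Ayaan → Sam → Ingrid, so Sam sits after Ayaan and before Ingrid.
No other guest is forced both after Ayaan and before Ingrid.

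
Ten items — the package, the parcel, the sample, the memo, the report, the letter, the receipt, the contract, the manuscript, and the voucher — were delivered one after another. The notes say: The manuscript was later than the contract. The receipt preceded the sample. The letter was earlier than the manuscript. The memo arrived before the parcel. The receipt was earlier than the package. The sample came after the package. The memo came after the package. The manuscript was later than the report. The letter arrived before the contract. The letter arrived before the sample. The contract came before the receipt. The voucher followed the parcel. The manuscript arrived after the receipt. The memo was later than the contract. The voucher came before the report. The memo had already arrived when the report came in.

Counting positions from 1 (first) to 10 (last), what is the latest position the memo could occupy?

The memo must come before the manuscript, the parcel, the report, and the voucher — 4 items forced after it.
Everything else can be placed before the memo in some valid order, so the memo can sit as late as position 10 − 4 = 6.

6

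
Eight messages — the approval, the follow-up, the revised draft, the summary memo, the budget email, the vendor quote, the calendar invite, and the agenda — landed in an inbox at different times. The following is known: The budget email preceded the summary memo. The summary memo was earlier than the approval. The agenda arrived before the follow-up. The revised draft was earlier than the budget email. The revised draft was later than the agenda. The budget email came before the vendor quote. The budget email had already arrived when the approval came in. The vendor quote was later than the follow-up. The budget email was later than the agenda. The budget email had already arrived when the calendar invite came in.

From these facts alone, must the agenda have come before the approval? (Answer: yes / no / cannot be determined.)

Chain the constraints: the agenda → the budget email → the approval. Each link is directly stated, so the agenda comes before the approval.

yes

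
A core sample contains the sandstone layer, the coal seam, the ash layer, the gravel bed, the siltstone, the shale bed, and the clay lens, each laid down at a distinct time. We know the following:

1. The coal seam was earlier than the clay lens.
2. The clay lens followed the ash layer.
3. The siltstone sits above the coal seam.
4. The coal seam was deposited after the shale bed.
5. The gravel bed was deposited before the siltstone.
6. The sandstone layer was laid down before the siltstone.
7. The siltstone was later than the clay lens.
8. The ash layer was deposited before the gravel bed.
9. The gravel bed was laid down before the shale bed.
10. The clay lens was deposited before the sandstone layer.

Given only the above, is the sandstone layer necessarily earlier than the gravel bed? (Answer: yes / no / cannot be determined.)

no

Tracing the constraints gives the gravel bed → the shale bed → the coal seam → the clay lens → the sandstone layer, so the gravel bed must come before the sandstone layer.
That means the sandstone layer cannot be before the gravel bed.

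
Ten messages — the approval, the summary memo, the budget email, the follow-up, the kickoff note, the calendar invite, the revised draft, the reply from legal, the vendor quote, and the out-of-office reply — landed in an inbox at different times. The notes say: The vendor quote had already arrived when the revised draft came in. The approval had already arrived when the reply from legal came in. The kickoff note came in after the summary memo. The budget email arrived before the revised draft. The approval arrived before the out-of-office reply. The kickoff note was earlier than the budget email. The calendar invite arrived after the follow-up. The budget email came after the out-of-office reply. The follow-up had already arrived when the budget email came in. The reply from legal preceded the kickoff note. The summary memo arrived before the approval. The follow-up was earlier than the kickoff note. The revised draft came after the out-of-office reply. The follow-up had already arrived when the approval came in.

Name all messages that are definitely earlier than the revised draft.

the approval, the budget email, the follow-up, the kickoff note, the out-of-office reply, the reply from legal, the summary memo, the vendor quote

Directly stated before the revised draft: the budget email, the out-of-office reply, and the vendor quote.
The approval reaches the revised draft via the approval → the out-of-office reply → the revised draft.
The follow-up reaches the revised draft via the follow-up → the budget email → the revised draft.
The kickoff note reaches the revised draft via the kickoff note → the budget email → the revised draft.
Likewise the reply from legal and the summary memo each reach the revised draft by chaining the stated constraints.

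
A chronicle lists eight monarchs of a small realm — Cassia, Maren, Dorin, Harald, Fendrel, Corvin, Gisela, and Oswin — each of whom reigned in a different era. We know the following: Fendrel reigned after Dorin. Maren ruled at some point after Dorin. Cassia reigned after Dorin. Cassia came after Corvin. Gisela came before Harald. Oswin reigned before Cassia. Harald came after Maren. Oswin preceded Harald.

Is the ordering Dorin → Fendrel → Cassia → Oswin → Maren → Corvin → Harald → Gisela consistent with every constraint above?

The constraints require Gisela before Harald, but in the proposed sequence Harald appears ahead of Gisela. That one violation is enough.

no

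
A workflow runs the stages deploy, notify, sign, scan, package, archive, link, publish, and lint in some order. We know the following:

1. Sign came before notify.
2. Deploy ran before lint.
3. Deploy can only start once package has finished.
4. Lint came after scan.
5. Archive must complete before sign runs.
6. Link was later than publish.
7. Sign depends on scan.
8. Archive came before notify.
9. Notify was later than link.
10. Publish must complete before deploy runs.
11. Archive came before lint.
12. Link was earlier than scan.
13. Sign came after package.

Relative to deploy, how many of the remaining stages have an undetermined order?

Forced before deploy: package and publish; forced after deploy: lint.
That leaves archive, link, notify, scan, and sign with no forced order relative to deploy — 5.

5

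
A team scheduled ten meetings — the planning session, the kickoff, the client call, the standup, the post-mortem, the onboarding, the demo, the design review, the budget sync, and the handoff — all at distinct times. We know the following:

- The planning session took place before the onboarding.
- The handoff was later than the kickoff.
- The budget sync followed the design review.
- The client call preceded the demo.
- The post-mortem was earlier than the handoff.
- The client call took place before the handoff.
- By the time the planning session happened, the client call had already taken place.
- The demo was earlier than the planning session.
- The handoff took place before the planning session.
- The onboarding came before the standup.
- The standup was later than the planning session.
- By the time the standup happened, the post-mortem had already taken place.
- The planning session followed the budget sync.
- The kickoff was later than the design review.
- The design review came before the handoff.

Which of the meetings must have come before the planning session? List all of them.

the budget sync, the client call, the demo, the design review, the handoff, the kickoff, the post-mortem

Directly stated before the planning session: the budget sync, the client call, the demo, and the handoff.
The design review reaches the planning session via the design review → the handoff → the planning session.
The kickoff reaches the planning session via the kickoff → the handoff → the planning session.
The post-mortem reaches the planning session via the post-mortem → the handoff → the planning session.
No chain forces the onboarding (or any of the others) ahead of the planning session.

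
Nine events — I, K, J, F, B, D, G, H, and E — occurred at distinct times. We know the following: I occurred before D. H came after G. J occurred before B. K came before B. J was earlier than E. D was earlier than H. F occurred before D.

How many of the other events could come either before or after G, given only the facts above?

7

Forced after G: H.
That leaves B, D, E, F, I, J, and K with no forced order relative to G — 7.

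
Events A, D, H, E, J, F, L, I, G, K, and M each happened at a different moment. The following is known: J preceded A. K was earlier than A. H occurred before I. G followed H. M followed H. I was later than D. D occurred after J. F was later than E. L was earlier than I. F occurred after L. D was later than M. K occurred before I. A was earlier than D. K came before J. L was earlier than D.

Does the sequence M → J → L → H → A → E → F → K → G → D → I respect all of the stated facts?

The constraints require K before A, but in the proposed sequence A appears ahead of K. That one violation is enough.

no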